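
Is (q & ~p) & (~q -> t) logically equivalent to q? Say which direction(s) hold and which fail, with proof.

(←) This fails. Under t = F, p = T, q = T, the left side is false but the right side is true.

(→) Assume the antecedent. If t is true, the antecedent forces (t = T, p = F, q = T), and q holds there. If t is false, the antecedent forces (t = F, p = F, q = T), and q holds there. Either way q holds.

The forward direction holds; the converse fails.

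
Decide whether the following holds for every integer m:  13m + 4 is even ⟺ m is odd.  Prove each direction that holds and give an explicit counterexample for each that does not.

[⇒] This fails: m = 6 gives 13m + 4 = 82, which is even, but 6 is even, not odd.

[⇐] This also fails: m = 1 is odd, but 13m + 4 = 17 is odd, not even.

Neither direction holds.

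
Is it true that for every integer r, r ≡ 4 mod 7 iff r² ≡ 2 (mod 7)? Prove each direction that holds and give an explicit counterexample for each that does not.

The forward direction holds; the converse fails.

(⇐) This fails: take r = 3. Then 3² = 9 ≡ 2 (mod 7), yet 3 ≡ 3 (mod 7), not 4.

(⇒) Suppose r ≡ 4 mod 7. Write r = 7j + 4. Then (7j + 4)² = 49j² + 56j + 16 = 7(7j² + 8j + 2) + 2, so r² ≡ 2 (mod 7).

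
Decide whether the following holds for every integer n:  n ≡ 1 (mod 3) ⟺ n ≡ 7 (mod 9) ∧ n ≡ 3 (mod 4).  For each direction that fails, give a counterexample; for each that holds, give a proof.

Only the reverse direction holds.

(⟹) This fails: n = 1 gives 1 ≡ 1 (mod 3) but 1 ≡ 1 (mod 9), so the conjunction on the right does not hold.

(⟸) Conversely, if n ≡ 7 (mod 9) and n ≡ 3 (mod 4), then by the Chinese remainder theorem n ≡ 7 (mod 36). Since 7 ≡ 1 (mod 3) and 3 ∣ 36, we get n ≡ 1 (mod 3).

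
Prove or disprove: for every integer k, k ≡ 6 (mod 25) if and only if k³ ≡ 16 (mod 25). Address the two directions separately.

(⟹) Suppose k ≡ 6 (mod 25). Write k = 25j + 6. Then (25j + 6)³ = 15625j³ + 11250j² + 2700j + 216 = 25(625j³ + 450j² + 108j + 8) + 16, so k³ ≡ 16 (mod 25).

(⟸) Conversely, suppose k³ ≡ 16 (mod 25). The only residue r in {0, …, 24} with r³ ≡ 16 (mod 25) is r = 6, so k ≡ 6 (mod 25).

Both implications hold.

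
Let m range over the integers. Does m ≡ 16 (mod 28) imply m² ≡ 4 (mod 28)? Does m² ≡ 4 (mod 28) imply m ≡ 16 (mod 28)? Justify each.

Only the forward implication holds.

(←) This fails: take m = 2. Then 2² = 4 ≡ 4 (mod 28), yet 2 ≡ 2 (mod 28), not 16.

(→) Suppose m ≡ 16 (mod 28). Write m = 28j + 16. Then (28j + 16)² = 784j² + 896j + 256 = 28(28j² + 32j + 9) + 4, so m² ≡ 4 (mod 28).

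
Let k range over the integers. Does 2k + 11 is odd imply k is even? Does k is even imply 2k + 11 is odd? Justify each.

Only the reverse direction holds.

Converse. Suppose k is even. Since 2 is even, 2k is even for every k, so 2k + 11 has the same parity as 11, which is odd. Hence 2k + 11 is odd.

Forward direction. This fails: take k = 5. Then 2k + 11 = 21, which is odd, yet k = 5 is odd, not even.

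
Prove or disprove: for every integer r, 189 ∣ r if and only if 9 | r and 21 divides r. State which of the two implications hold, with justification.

The forward direction holds; the converse fails.

(→) If 189 ∣ r, write r = 189q. Since 189 = 21·9, r = 9·(21q), so 9 ∣ r; and since 189 = 9·21, r = 21·(9q), so 21 ∣ r.

(←) This fails: take r = 63. Both 9 ∣ 63 and 21 ∣ 63, yet 63 is not a multiple of 189 (since 63 = 0·189 + 63), so 189 ∤ 63.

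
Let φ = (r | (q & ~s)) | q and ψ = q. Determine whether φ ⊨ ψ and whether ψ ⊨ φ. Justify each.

(⟹) This fails. Under s = F, r = T, q = F, the left side is true but the right side is false.

(⟸) Assume the antecedent. If s is true, the antecedent forces (s = T, r = F, q = T) or (s = T, r = T, q = T), and (r | (q & ~s)) | q holds there. If s is false, the antecedent forces (s = F, r = F, q = T) or (s = F, r = T, q = T), and (r | (q & ~s)) | q holds there. Either way (r | (q & ~s)) | q holds.

The forward direction fails; the converse holds.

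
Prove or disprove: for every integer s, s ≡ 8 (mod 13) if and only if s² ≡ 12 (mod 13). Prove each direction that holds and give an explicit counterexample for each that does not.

Not equivalent: only (⇒) holds.

(⇒) Suppose s ≡ 8 (mod 13). Write s = 13j + 8. Then (13j + 8)² = 169j² + 208j + 64 = 13(13j² + 16j + 4) + 12, so s² ≡ 12 (mod 13).

(⇐) This fails: take s = 5. Then 5² = 25 ≡ 12 (mod 13), yet 5 ≡ 5 (mod 13), not 8.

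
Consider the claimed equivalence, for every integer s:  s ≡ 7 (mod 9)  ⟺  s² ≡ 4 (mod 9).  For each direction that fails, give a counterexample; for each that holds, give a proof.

(←) This fails: take s = 2. Then 2² = 4 ≡ 4 (mod 9), yet 2 ≡ 2 (mod 9), not 7.

(→) Suppose s ≡ 7 (mod 9). Write s = 9j + 7. Then (9j + 7)² = 81j² + 126j + 49 = 9(9j² + 14j + 5) + 4, so s² ≡ 4 (mod 9).

Only the forward implication holds.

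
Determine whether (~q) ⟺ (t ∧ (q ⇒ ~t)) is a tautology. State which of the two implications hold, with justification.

Not equivalent: only (⇐) holds.

Forward direction. This fails. Under t = F, q = F, the left side is true but the right side is false.

Converse. Assume the antecedent. If t is true, the antecedent forces (t = T, q = F), and ~q holds there. If t is false, the antecedent cannot hold. Either way ~q holds.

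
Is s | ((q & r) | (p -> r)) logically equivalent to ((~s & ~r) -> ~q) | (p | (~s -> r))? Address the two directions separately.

(⟹) This fails. Under s = F, q = T, r = F, p = F, the left side is true but the right side is false.

(⟸) This fails. Under s = F, q = F, r = F, p = T, the left side is false but the right side is true.

Both directions fail.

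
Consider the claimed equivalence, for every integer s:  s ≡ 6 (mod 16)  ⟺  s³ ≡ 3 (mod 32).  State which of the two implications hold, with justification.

(⇒) fails and (⇐) fails.

(⇒) This fails: take s = 6. Then 6 ≡ 6 (mod 16), but 6³ = 216 ≡ 24 (mod 32), not 3.

(⇐) This fails: take s = 27. Then 27³ = 19683 ≡ 3 (mod 32), yet 27 ≡ 11 (mod 16), not 6.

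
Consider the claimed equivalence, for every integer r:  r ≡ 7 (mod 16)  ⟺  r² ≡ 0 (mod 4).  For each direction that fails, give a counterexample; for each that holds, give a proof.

(⇒) fails and (⇐) fails.

(⇒) This fails: take r = 7. Then 7 ≡ 7 (mod 16), but 7² = 49 ≡ 1 (mod 4), not 0.

(⇐) This fails: take r = 0. Then 0² = 0 ≡ 0 (mod 4), yet 0 ≡ 0 (mod 16), not 7.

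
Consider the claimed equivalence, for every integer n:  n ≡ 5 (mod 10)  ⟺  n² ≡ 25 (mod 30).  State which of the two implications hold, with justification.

(⇐) The residues r modulo 30 with r² ≡ 25 (mod 30) are exactly {5, 25}, and each is ≡ 5 (mod 10).

(⇒) This fails: take n = 15. Then 15 ≡ 5 (mod 10), but 15² = 225 ≡ 15 (mod 30), not 25.

Not equivalent: only (⇐) holds.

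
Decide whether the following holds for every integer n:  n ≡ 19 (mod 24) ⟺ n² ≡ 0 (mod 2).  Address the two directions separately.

Neither implication holds.

(→) This fails: take n = 19. Then 19 ≡ 19 (mod 24), but 19² = 361 ≡ 1 (mod 2), not 0.

(←) This fails: take n = 0. Then 0² = 0 ≡ 0 (mod 2), yet 0 ≡ 0 (mod 24), not 19.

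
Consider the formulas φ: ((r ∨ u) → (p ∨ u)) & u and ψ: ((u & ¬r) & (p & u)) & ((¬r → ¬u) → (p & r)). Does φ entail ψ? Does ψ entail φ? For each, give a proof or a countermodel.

The forward direction fails; the converse holds.

(→) This fails. Under u = T, r = F, p = F, the left side is true but the right side is false.

(←) Assume the antecedent. If u is true, ((r ∨ u) → (p ∨ u)) & u reduces to true regardless of the other variables. If u is false, the antecedent cannot hold. Either way ((r ∨ u) → (p ∨ u)) & u holds.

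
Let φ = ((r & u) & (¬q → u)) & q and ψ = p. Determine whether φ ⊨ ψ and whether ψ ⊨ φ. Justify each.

Neither implication holds.

(⟹) This fails. Under q = T, p = F, r = T, u = T, the left side is true but the right side is false.

(⟸) This fails. Under q = F, p = T, r = F, u = F, the left side is false but the right side is true.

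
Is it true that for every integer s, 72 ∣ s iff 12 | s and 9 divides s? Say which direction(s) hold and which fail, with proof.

The forward direction holds; the converse fails.

(→) If 72 ∣ s, write s = 72q. Since 72 = 6·12, s = 12·(6q), so 12 ∣ s; and since 72 = 8·9, s = 9·(8q), so 9 ∣ s.

(←) This fails: take s = 36. Both 12 ∣ 36 and 9 ∣ 36, yet 36 is not a multiple of 72 (since 36 = 0·72 + 36), so 72 ∤ 36.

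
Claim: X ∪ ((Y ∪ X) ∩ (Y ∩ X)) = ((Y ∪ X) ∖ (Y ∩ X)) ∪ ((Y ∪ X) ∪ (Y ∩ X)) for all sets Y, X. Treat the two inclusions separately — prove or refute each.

The sets are not equal: only the forward inclusion holds.

(⟹) Let x ∈ X ∪ ((Y ∪ X) ∩ (Y ∩ X)). Then either x ∈ X and x ∉ Y; or x ∈ Y ∩ X. In each case x ∈ ((Y ∪ X) ∖ (Y ∩ X)) ∪ ((Y ∪ X) ∪ (Y ∩ X)), so X ∪ ((Y ∪ X) ∩ (Y ∩ X)) ⊆ ((Y ∪ X) ∖ (Y ∩ X)) ∪ ((Y ∪ X) ∪ (Y ∩ X)).

(⟸) This inclusion fails. Take Y = {1}, X = ∅; then 1 ∈ ((Y ∪ X) ∖ (Y ∩ X)) ∪ ((Y ∪ X) ∪ (Y ∩ X)) but 1 ∉ X ∪ ((Y ∪ X) ∩ (Y ∩ X)).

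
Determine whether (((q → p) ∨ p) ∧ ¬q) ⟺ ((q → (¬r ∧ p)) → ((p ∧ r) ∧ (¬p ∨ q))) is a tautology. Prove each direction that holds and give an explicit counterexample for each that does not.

[⇒] This fails. Under r = F, q = F, p = F, the left side is true but the right side is false.

[⇐] This fails. Under r = F, q = T, p = F, the left side is false but the right side is true.

Both directions fail.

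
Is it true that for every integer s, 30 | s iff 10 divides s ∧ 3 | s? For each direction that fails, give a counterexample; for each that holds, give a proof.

Both implications hold.

Forward direction. If 30 ∣ s, write s = 30q. Since 30 = 3·10, s = 10·(3q), so 10 ∣ s; and since 30 = 10·3, s = 3·(10q), so 3 ∣ s.

Converse. Suppose 10 ∣ s and 3 ∣ s. Any common multiple of 10 and 3 is a multiple of their lcm; here gcd(10, 3) = 1, so lcm(10, 3) = 10·3 = 30, so 30 ∣ s.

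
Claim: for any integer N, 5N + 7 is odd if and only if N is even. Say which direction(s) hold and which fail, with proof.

(⟹) Suppose 5N + 7 is odd. Since 5 is odd, 5N and N have the same parity, so 5N + 7 ≡ N + 7 (mod 2). As 7 is odd, 5N + 7 is odd exactly when N is even. Thus N is even.

(⟸) Conversely, suppose N is even; write N = 2j. Then 5N + 7 = 5·(2j) + 7 = 2·5j + 7, which is odd.

Both directions hold; the statement is true.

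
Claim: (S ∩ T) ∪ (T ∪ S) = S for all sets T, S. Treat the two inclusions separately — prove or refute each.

Only the reverse inclusion holds.

Forward inclusion. This inclusion fails. Take T = {1}, S = ∅; then 1 ∈ (S ∩ T) ∪ (T ∪ S) but 1 ∉ S.

Reverse inclusion. Let x ∈ S. Then either x ∈ S and x ∉ T; or x ∈ T ∩ S. In each case x ∈ (S ∩ T) ∪ (T ∪ S), so S ⊆ (S ∩ T) ∪ (T ∪ S).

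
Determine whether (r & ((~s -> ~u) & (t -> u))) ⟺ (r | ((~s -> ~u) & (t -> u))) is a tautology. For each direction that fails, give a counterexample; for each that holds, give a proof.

The forward direction holds; the converse fails.

Forward direction. Assume the antecedent. If u is true, the antecedent forces (t = F, u = T, s = T, r = T) or (t = T, u = T, s = T, r = T), and r | ((~s -> ~u) & (t -> u)) holds there. If u is false, the antecedent forces (t = F, u = F, s = F, r = T) or (t = F, u = F, s = T, r = T), and r | ((~s -> ~u) & (t -> u)) holds there. Either way r | ((~s -> ~u) & (t -> u)) holds.

Converse. This fails. Under t = F, u = F, s = F, r = F, the left side is false but the right side is true.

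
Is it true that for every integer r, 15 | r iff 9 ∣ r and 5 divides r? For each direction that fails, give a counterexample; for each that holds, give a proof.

Forward direction. This fails: take r = 15. Certainly 15 ∣ 15, but 9 ∤ 15.

Converse. Suppose 9 ∣ r and 5 ∣ r. Any common multiple of 9 and 5 is a multiple of their lcm; here gcd(9, 5) = 1, so lcm(9, 5) = 9·5 = 45, so 45 ∣ r. Since 15 ∣ 45, it follows that 15 ∣ r.

The forward direction fails; the converse holds.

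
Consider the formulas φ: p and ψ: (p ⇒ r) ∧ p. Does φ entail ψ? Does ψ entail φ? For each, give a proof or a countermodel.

Only the converse holds.

(⇐) Assume the antecedent. If p is true, p reduces to true regardless of the other variables. If p is false, the antecedent cannot hold. Either way p holds.

(⇒) This fails. Under p = T, r = F, the left side is true but the right side is false.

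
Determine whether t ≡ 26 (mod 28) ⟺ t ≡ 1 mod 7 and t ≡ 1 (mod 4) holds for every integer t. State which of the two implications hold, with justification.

(⟹) This fails: t = 26 gives 26 ≡ 26 (mod 28) but 26 ≡ 5 (mod 7), so the conjunction on the right does not hold.

(⟸) This fails: t = 1 satisfies both congruences on the right (1 ≡ 1 mod 7 and 1 ≡ 1 mod 4) yet 1 ≡ 1 (mod 28), not 26.

Both directions fail.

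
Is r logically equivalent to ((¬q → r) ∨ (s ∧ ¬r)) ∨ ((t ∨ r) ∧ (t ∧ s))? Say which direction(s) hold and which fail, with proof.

(⟸) This fails. Under t = F, s = T, r = F, q = F, the left side is false but the right side is true.

(⟹) Assume the antecedent. If r is true, the consequent reduces to true regardless of the other variables. If r is false, the antecedent cannot hold. Either way the consequent holds.

The forward direction holds; the converse fails.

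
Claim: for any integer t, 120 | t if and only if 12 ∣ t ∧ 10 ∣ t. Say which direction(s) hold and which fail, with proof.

Only the forward implication holds.

(⇐) This fails: take t = 60. Both 12 ∣ 60 and 10 ∣ 60, yet 60 is not a multiple of 120 (since 60 = 0·120 + 60), so 120 ∤ 60.

(⇒) If 120 ∣ t, write t = 120q. Since 120 = 10·12, t = 12·(10q), so 12 ∣ t; and since 120 = 12·10, t = 10·(12q), so 10 ∣ t.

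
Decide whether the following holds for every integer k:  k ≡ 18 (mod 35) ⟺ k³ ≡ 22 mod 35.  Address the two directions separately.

[⇐] This fails: take k = 8. Then 8³ = 512 ≡ 22 (mod 35), yet 8 ≡ 8 (mod 35), not 18.

[⇒] Suppose k ≡ 18 (mod 35). Write k = 35j + 18. Then (35j + 18)³ = 42875j³ + 66150j² + 34020j + 5832 = 35(1225j³ + 1890j² + 972j + 166) + 22, so k³ ≡ 22 (mod 35).

(⇒) holds; (⇐) fails.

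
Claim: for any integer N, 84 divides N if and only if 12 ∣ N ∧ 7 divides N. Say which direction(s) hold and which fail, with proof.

The biconditional holds.

(←) Suppose 12 ∣ N and 7 ∣ N. Any common multiple of 12 and 7 is a multiple of their lcm; here gcd(12, 7) = 1, so lcm(12, 7) = 12·7 = 84, so 84 ∣ N.

(→) If 84 ∣ N, write N = 84q. Since 84 = 7·12, N = 12·(7q), so 12 ∣ N; and since 84 = 12·7, N = 7·(12q), so 7 ∣ N.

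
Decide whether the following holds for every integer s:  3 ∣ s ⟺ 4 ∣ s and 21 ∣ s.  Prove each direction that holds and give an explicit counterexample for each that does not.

Not equivalent: only (⇐) holds.

(⇐) Suppose 4 ∣ s and 21 ∣ s. Any common multiple of 4 and 21 is a multiple of their lcm; here gcd(4, 21) = 1, so lcm(4, 21) = 4·21 = 84, so 84 ∣ s. Since 3 ∣ 84, it follows that 3 ∣ s.

(⇒) This fails: take s = 3. Certainly 3 ∣ 3, but 4 ∤ 3.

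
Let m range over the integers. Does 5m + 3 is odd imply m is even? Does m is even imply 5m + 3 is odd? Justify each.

Forward direction. Suppose 5m + 3 is odd. Since 5 is odd, 5m and m have the same parity, so 5m + 3 ≡ m + 3 (mod 2). As 3 is odd, 5m + 3 is odd exactly when m is even. Thus m is even.

Converse. Suppose m is even; write m = 2j. Then 5m + 3 = 5·(2j) + 3 = 2·5j + 3, which is odd.

The biconditional holds.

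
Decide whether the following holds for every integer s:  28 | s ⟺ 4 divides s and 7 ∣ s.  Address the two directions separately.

Forward direction. If 28 ∣ s, write s = 28q. Since 28 = 7·4, s = 4·(7q), so 4 ∣ s; and since 28 = 4·7, s = 7·(4q), so 7 ∣ s.

Converse. Suppose 4 ∣ s and 7 ∣ s. Any common multiple of 4 and 7 is a multiple of their lcm; here gcd(4, 7) = 1, so lcm(4, 7) = 4·7 = 28, so 28 ∣ s.

Both directions hold.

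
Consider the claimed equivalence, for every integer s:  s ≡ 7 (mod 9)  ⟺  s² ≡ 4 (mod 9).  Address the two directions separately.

Only the forward implication holds.

(⟹) Suppose s ≡ 7 (mod 9). Write s = 9j + 7. Then (9j + 7)² = 81j² + 126j + 49 = 9(9j² + 14j + 5) + 4, so s² ≡ 4 (mod 9).

(⟸) This fails: take s = 2. Then 2² = 4 ≡ 4 (mod 9), yet 2 ≡ 2 (mod 9), not 7.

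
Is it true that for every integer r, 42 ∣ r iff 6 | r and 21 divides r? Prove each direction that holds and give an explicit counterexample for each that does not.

Both directions hold.

[⇐] Suppose 6 ∣ r and 21 ∣ r. Any common multiple of 6 and 21 is a multiple of their lcm; here lcm(6, 21) = 6·21/gcd(6, 21) = 126/3 = 42, so 42 ∣ r.

[⇒] If 42 ∣ r, write r = 42q. Since 42 = 7·6, r = 6·(7q), so 6 ∣ r; and since 42 = 2·21, r = 21·(2q), so 21 ∣ r.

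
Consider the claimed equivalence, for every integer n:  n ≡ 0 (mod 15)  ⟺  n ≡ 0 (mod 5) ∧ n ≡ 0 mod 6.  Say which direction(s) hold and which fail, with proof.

Only the reverse direction holds.

Forward direction. This fails: n = 15 gives 15 ≡ 0 (mod 15) but 15 ≡ 3 (mod 6), so the conjunction on the right does not hold.

Converse. If n ≡ 0 (mod 5) and n ≡ 0 (mod 6), then by the Chinese remainder theorem n ≡ 0 (mod 30). Since 0 ≡ 0 (mod 15) and 15 ∣ 30, we get n ≡ 0 (mod 15).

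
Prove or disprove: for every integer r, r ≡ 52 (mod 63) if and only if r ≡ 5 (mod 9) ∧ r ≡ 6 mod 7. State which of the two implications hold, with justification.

Neither implication holds.

(→) This fails: r = 52 gives 52 ≡ 52 (mod 63) but 52 ≡ 7 (mod 9), so the conjunction on the right does not hold.

(←) This fails: r = 41 satisfies both congruences on the right (41 ≡ 5 mod 9 and 41 ≡ 6 mod 7) yet 41 ≡ 41 (mod 63), not 52.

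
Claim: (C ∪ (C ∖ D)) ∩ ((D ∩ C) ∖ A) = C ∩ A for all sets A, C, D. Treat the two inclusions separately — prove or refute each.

Forward inclusion. This inclusion fails. Take A = ∅, C = {1}, D = {1}; then 1 ∈ (C ∪ (C ∖ D)) ∩ ((D ∩ C) ∖ A) but 1 ∉ C ∩ A.

Reverse inclusion. This inclusion fails. Take A = {1}, C = {1}, D = ∅; then 1 ∈ C ∩ A but 1 ∉ (C ∪ (C ∖ D)) ∩ ((D ∩ C) ∖ A).

Both inclusions fail.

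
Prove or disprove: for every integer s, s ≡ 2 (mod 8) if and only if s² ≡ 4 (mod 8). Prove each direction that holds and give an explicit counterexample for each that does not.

[⇒] Suppose s ≡ 2 (mod 8). Write s = 8j + 2. Then (8j + 2)² = 64j² + 32j + 4 = 8(8j² + 4j) + 4, so s² ≡ 4 (mod 8).

[⇐] This fails: take s = 6. Then 6² = 36 ≡ 4 (mod 8), yet 6 ≡ 6 (mod 8), not 2.

Not equivalent: only (⇒) holds.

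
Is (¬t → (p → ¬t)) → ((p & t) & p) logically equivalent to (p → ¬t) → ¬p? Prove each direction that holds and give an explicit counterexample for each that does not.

Not equivalent: only (⇒) holds.

(→) Assume the antecedent. If p is true, the antecedent forces (p = T, t = T), and (p → ¬t) → ¬p holds there. If p is false, the antecedent cannot hold. Either way (p → ¬t) → ¬p holds.

(←) This fails. Under p = F, t = F, the left side is false but the right side is true.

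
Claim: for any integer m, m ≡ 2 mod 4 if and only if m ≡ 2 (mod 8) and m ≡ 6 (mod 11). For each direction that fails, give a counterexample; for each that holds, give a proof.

Forward direction. This fails: m = 2 gives 2 ≡ 2 (mod 4) but 2 ≡ 2 (mod 11), so the conjunction on the right does not hold.

Converse. If m ≡ 2 (mod 8) and m ≡ 6 (mod 11), then by the Chinese remainder theorem m ≡ 50 (mod 88). Since 50 ≡ 2 (mod 4) and 4 ∣ 88, we get m ≡ 2 (mod 4).

Not equivalent: only (⇐) holds.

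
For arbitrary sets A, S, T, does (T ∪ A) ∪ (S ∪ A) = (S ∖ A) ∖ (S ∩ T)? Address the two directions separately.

(⊆) fails; (⊇) holds.

(⟹) This inclusion fails. Take A = {1}, S = ∅, T = ∅; then 1 ∈ (T ∪ A) ∪ (S ∪ A) but 1 ∉ (S ∖ A) ∖ (S ∩ T).

(⟸) Let x ∈ (S ∖ A) ∖ (S ∩ T). Then x ∈ S and x ∉ A, T, from which x ∈ (T ∪ A) ∪ (S ∪ A).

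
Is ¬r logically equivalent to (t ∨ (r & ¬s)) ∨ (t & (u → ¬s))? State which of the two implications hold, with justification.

(⇒) This fails. Under u = F, r = F, t = F, s = F, the left side is true but the right side is false.

(⇐) This fails. Under u = F, r = T, t = F, s = F, the left side is false but the right side is true.

Neither implication holds.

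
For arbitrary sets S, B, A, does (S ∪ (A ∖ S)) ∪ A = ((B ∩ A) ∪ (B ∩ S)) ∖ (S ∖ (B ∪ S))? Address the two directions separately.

(⊆) fails; (⊇) holds.

(⊆) This inclusion fails. Take S = {1}, B = ∅, A = ∅; then 1 ∈ (S ∪ (A ∖ S)) ∪ A but 1 ∉ ((B ∩ A) ∪ (B ∩ S)) ∖ (S ∖ (B ∪ S)).

(⊇) Let x ∈ ((B ∩ A) ∪ (B ∩ S)) ∖ (S ∖ (B ∪ S)). Then either x ∈ S ∩ B and x ∉ A; or x ∈ B ∩ A and x ∉ S; or x ∈ S ∩ B ∩ A. In each case x ∈ (S ∪ (A ∖ S)) ∪ A, so ((B ∩ A) ∪ (B ∩ S)) ∖ (S ∖ (B ∪ S)) ⊆ (S ∪ (A ∖ S)) ∪ A.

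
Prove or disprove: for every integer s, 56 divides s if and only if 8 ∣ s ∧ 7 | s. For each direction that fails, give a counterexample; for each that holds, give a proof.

(⟹) If 56 ∣ s, write s = 56q. Since 56 = 7·8, s = 8·(7q), so 8 ∣ s; and since 56 = 8·7, s = 7·(8q), so 7 ∣ s.

(⟸) Suppose 8 ∣ s and 7 ∣ s. Any common multiple of 8 and 7 is a multiple of their lcm; here gcd(8, 7) = 1, so lcm(8, 7) = 8·7 = 56, so 56 ∣ s.

Both directions hold; the statement is true.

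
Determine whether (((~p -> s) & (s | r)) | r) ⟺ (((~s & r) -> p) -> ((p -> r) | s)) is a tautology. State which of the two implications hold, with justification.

The forward direction holds; the converse fails.

(→) Assume the antecedent. If s is true, the consequent reduces to true regardless of the other variables. If s is false, the antecedent forces (s = F, p = F, r = T) or (s = F, p = T, r = T), and the consequent holds there. Either way the consequent holds.

(←) This fails. Under s = F, p = F, r = F, the left side is false but the right side is true.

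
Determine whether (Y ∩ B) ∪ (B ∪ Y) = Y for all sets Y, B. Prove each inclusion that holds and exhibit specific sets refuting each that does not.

The sets are not equal: only the reverse inclusion holds.

Forward inclusion. This inclusion fails. Take Y = ∅, B = {1}; then 1 ∈ (Y ∩ B) ∪ (B ∪ Y) but 1 ∉ Y.

Reverse inclusion. Let x ∈ Y. Then either x ∈ Y and x ∉ B; or x ∈ Y ∩ B. In each case x ∈ (Y ∩ B) ∪ (B ∪ Y), so Y ⊆ (Y ∩ B) ∪ (B ∪ Y).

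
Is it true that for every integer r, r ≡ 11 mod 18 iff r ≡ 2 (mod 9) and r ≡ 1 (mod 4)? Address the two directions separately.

Only the reverse direction holds.

[⇒] This fails: r = 11 gives 11 ≡ 11 (mod 18) but 11 ≡ 3 (mod 4), so the conjunction on the right does not hold.

[⇐] Conversely, if r ≡ 2 (mod 9) and r ≡ 1 (mod 4), then by the Chinese remainder theorem r ≡ 29 (mod 36). Since 29 ≡ 11 (mod 18) and 18 ∣ 36, we get r ≡ 11 (mod 18).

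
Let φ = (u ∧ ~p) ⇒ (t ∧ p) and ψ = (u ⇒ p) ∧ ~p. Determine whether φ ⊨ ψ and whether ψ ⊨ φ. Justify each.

[⇐] Assume the antecedent. If p is true, the antecedent cannot hold. If p is false, the antecedent forces (p = F, t = F, u = F) or (p = F, t = T, u = F), and (u ∧ ~p) ⇒ (t ∧ p) holds there. Either way (u ∧ ~p) ⇒ (t ∧ p) holds.

[⇒] This fails. Under p = T, t = F, u = F, the left side is true but the right side is false.

Only the reverse direction holds.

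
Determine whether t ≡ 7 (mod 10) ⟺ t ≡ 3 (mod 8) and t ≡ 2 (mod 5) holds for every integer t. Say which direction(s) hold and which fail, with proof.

[⇒] This fails: t = 17 gives 17 ≡ 7 (mod 10) but 17 ≡ 1 (mod 8), so the conjunction on the right does not hold.

[⇐] Conversely, if t ≡ 3 (mod 8) and t ≡ 2 (mod 5), then by the Chinese remainder theorem t ≡ 27 (mod 40). Since 27 ≡ 7 (mod 10) and 10 ∣ 40, we get t ≡ 7 (mod 10).

The forward direction fails; the converse holds.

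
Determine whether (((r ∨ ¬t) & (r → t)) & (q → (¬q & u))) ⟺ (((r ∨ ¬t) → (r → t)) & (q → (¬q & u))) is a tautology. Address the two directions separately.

[⇒] Assume the antecedent. If t is true, the antecedent forces (t = T, q = F, r = T, u = F) or (t = T, q = F, r = T, u = T), and the consequent holds there. If t is false, the antecedent forces (t = F, q = F, r = F, u = F) or (t = F, q = F, r = F, u = T), and the consequent holds there. Either way the consequent holds.

[⇐] This fails. Under t = T, q = F, r = F, u = F, the left side is false but the right side is true.

Not equivalent: only (⇒) holds.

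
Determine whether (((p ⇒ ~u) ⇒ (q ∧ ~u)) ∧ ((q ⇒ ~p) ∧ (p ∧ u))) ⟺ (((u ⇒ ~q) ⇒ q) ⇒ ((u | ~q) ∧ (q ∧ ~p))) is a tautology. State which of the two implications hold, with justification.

Only the forward direction holds.

(→) Assume the antecedent. If q is true, the antecedent cannot hold. If q is false, the consequent reduces to true regardless of the other variables. Either way the consequent holds.

(←) This fails. Under q = F, p = F, u = F, the left side is false but the right side is true.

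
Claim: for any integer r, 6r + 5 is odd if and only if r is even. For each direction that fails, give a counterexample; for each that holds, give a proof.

[⇒] This fails: take r = 7. Then 6r + 5 = 47, which is odd, yet r = 7 is odd, not even.

[⇐] Suppose r is even. Since 6 is even, 6r is even for every r, so 6r + 5 has the same parity as 5, which is odd. Hence 6r + 5 is odd.

Only the converse holds.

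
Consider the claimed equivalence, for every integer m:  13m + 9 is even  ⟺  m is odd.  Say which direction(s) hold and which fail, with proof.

[⇒] Suppose 13m + 9 is even. Since 13 is odd, 13m and m have the same parity, so 13m + 9 ≡ m + 9 (mod 2). As 9 is odd, 13m + 9 is even exactly when m is odd. Thus m is odd.

[⇐] Conversely, suppose m is odd; write m = 2j + 1. Then 13m + 9 = 13·(2j + 1) + 9 = 2·13j + 22, which is even.

The biconditional holds.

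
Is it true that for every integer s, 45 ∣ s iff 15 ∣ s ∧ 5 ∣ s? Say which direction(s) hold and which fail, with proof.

Only the forward direction holds.

[⇒] If 45 ∣ s, write s = 45q. Since 45 = 3·15, s = 15·(3q), so 15 ∣ s; and since 45 = 9·5, s = 5·(9q), so 5 ∣ s.

[⇐] This fails: take s = 15. Both 15 ∣ 15 and 5 ∣ 15, yet 15 is not a multiple of 45 (since 15 = 0·45 + 15), so 45 ∤ 15.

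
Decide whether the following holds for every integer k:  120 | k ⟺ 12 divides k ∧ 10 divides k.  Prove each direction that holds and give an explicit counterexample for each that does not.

Only the forward implication holds.

(→) If 120 ∣ k, write k = 120q. Since 120 = 10·12, k = 12·(10q), so 12 ∣ k; and since 120 = 12·10, k = 10·(12q), so 10 ∣ k.

(←) This fails: take k = 60. Both 12 ∣ 60 and 10 ∣ 60, yet 60 is not a multiple of 120 (since 60 = 0·120 + 60), so 120 ∤ 60.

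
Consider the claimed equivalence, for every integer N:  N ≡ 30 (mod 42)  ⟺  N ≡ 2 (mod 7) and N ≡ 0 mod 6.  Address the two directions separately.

The biconditional holds.

(⟹) Suppose N ≡ 30 (mod 42); write N = 42j + 30. Since 7 ∣ 42, reducing mod 7 gives N ≡ 30 ≡ 2 (mod 7); since 6 ∣ 42, reducing mod 6 gives N ≡ 30 ≡ 0 (mod 6).

(⟸) Conversely, if N ≡ 2 (mod 7) and N ≡ 0 (mod 6), then by the Chinese remainder theorem N ≡ 30 (mod 42). This is exactly N ≡ 30 (mod 42).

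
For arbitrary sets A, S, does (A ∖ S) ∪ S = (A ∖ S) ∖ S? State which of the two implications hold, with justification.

(⊆) This inclusion fails. Take A = ∅, S = {1}; then 1 ∈ (A ∖ S) ∪ S but 1 ∉ (A ∖ S) ∖ S.

(⊇) Let x ∈ (A ∖ S) ∖ S. Then x ∈ A and x ∉ S, from which x ∈ (A ∖ S) ∪ S.

The sets are not equal: only the reverse inclusion holds.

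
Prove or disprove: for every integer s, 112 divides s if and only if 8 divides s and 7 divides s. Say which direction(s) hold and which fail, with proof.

(⇒) If 112 ∣ s, write s = 112q. Since 112 = 14·8, s = 8·(14q), so 8 ∣ s; and since 112 = 16·7, s = 7·(16q), so 7 ∣ s.

(⇐) This fails: take s = 56. Both 8 ∣ 56 and 7 ∣ 56, yet 56 is not a multiple of 112 (since 56 = 0·112 + 56), so 112 ∤ 56.

The forward direction holds; the converse fails.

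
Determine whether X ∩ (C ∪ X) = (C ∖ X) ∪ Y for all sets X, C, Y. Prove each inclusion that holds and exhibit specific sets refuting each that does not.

(⟹) This inclusion fails. Take X = {1}, C = ∅, Y = ∅; then 1 ∈ X ∩ (C ∪ X) but 1 ∉ (C ∖ X) ∪ Y.

(⟸) This inclusion fails. Take X = ∅, C = {1}, Y = ∅; then 1 ∈ (C ∖ X) ∪ Y but 1 ∉ X ∩ (C ∪ X).

Neither inclusion holds.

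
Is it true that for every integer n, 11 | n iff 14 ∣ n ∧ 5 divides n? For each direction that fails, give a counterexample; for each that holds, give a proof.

Neither implication holds.

Forward direction. This fails: take n = 11. Certainly 11 ∣ 11, but 14 ∤ 11.

Converse. This fails: take n = 70. Both 14 ∣ 70 and 5 ∣ 70, yet 70 is not a multiple of 11 (since 70 = 6·11 + 4), so 11 ∤ 70.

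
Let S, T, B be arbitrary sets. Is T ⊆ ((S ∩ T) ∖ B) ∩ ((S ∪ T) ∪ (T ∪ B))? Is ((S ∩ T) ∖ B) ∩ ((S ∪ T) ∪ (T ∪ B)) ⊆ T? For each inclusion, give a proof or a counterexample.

Only the reverse inclusion holds.

(⊇) Let x ∈ ((S ∩ T) ∖ B) ∩ ((S ∪ T) ∪ (T ∪ B)). Then x ∈ S ∩ T and x ∉ B, from which x ∈ T.

(⊆) This inclusion fails. Take S = ∅, T = {1}, B = ∅; then 1 ∈ T but 1 ∉ ((S ∩ T) ∖ B) ∩ ((S ∪ T) ∪ (T ∪ B)).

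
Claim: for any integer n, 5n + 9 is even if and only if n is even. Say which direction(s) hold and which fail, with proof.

[⇒] This fails: n = 5 gives 5n + 9 = 34, which is even, but 5 is odd, not even.

[⇐] This also fails: n = 2 is even, but 5n + 9 = 19 is odd, not even.

(⇒) fails and (⇐) fails.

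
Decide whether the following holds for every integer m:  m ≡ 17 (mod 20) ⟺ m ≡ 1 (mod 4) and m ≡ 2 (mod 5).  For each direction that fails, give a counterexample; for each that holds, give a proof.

[⇒] Suppose m ≡ 17 (mod 20); write m = 20j + 17. Since 4 ∣ 20, reducing mod 4 gives m ≡ 17 ≡ 1 (mod 4); since 5 ∣ 20, reducing mod 5 gives m ≡ 17 ≡ 2 (mod 5).

[⇐] Conversely, if m ≡ 1 (mod 4) and m ≡ 2 (mod 5), then by the Chinese remainder theorem m ≡ 17 (mod 20). This is exactly m ≡ 17 (mod 20).

Both implications hold.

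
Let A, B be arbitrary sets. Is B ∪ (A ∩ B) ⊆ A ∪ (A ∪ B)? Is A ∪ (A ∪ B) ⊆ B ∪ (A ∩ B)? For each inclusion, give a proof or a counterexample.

Reverse inclusion. This inclusion fails. Take A = {1}, B = ∅; then 1 ∈ A ∪ (A ∪ B) but 1 ∉ B ∪ (A ∩ B).

Forward inclusion. Let x ∈ B ∪ (A ∩ B). Then either x ∈ B and x ∉ A; or x ∈ A ∩ B. In each case x ∈ A ∪ (A ∪ B), so B ∪ (A ∩ B) ⊆ A ∪ (A ∪ B).

Only the forward inclusion holds.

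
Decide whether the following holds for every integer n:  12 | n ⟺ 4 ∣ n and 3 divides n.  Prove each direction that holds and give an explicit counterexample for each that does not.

Both directions hold; the statement is true.

(←) Suppose 4 ∣ n and 3 ∣ n. Any common multiple of 4 and 3 is a multiple of their lcm; here gcd(4, 3) = 1, so lcm(4, 3) = 4·3 = 12, so 12 ∣ n.

(→) If 12 ∣ n, write n = 12q. Since 12 = 3·4, n = 4·(3q), so 4 ∣ n; and since 12 = 4·3, n = 3·(4q), so 3 ∣ n.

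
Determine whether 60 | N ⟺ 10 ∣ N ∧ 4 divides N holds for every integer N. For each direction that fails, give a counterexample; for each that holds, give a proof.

Only the forward implication holds.

Forward direction. If 60 ∣ N, write N = 60q. Since 60 = 6·10, N = 10·(6q), so 10 ∣ N; and since 60 = 15·4, N = 4·(15q), so 4 ∣ N.

Converse. This fails: take N = 20. Both 10 ∣ 20 and 4 ∣ 20, yet 20 is not a multiple of 60 (since 20 = 0·60 + 20), so 60 ∤ 20.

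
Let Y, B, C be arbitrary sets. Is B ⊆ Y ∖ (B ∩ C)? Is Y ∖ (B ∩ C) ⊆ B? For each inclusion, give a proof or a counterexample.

Neither inclusion holds.

(⊆) This inclusion fails. Take Y = ∅, B = {1}, C = ∅; then 1 ∈ B but 1 ∉ Y ∖ (B ∩ C).

(⊇) This inclusion fails. Take Y = {1}, B = ∅, C = ∅; then 1 ∈ Y ∖ (B ∩ C) but 1 ∉ B.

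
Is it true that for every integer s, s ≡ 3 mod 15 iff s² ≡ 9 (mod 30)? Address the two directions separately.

Both directions fail.

(→) This fails: take s = 18. Then 18 ≡ 3 (mod 15), but 18² = 324 ≡ 24 (mod 30), not 9.

(←) This fails: take s = 27. Then 27² = 729 ≡ 9 (mod 30), yet 27 ≡ 12 (mod 15), not 3.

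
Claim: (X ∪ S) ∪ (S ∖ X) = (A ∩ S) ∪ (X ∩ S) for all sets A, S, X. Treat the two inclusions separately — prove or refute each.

The sets are not equal: only the reverse inclusion holds.

Forward inclusion. This inclusion fails. Take A = ∅, S = {1}, X = ∅; then 1 ∈ (X ∪ S) ∪ (S ∖ X) but 1 ∉ (A ∩ S) ∪ (X ∩ S).

Reverse inclusion. Let x ∈ (A ∩ S) ∪ (X ∩ S). Then either x ∈ A ∩ S and x ∉ X; or x ∈ S ∩ X and x ∉ A; or x ∈ A ∩ S ∩ X. In each case x ∈ (X ∪ S) ∪ (S ∖ X), so (A ∩ S) ∪ (X ∩ S) ⊆ (X ∪ S) ∪ (S ∖ X).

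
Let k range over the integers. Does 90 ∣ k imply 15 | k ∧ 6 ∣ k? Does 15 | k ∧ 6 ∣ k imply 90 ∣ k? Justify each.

(⇒) holds; (⇐) fails.

Forward direction. If 90 ∣ k, write k = 90q. Since 90 = 6·15, k = 15·(6q), so 15 ∣ k; and since 90 = 15·6, k = 6·(15q), so 6 ∣ k.

Converse. This fails: take k = 30. Both 15 ∣ 30 and 6 ∣ 30, yet 30 is not a multiple of 90 (since 30 = 0·90 + 30), so 90 ∤ 30.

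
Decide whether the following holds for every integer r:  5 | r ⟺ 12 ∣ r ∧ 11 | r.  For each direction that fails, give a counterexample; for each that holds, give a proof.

Both directions fail.

(⇒) This fails: take r = 5. Certainly 5 ∣ 5, but 12 ∤ 5.

(⇐) This fails: take r = 132. Both 12 ∣ 132 and 11 ∣ 132, yet 132 is not a multiple of 5 (since 132 = 26·5 + 2), so 5 ∤ 132.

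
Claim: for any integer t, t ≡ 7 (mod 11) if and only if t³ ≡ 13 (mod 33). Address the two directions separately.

(⇐) The residues r modulo 33 with r³ ≡ 13 (mod 33) are exactly {7}, and each is ≡ 7 (mod 11).

(⇒) This fails: take t = 18. Then 18 ≡ 7 (mod 11), but 18³ = 5832 ≡ 24 (mod 33), not 13.

(⇒) fails; (⇐) holds.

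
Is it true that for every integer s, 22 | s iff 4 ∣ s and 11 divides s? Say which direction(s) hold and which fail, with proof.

(⇐) Suppose 4 ∣ s and 11 ∣ s. Any common multiple of 4 and 11 is a multiple of their lcm; here gcd(4, 11) = 1, so lcm(4, 11) = 4·11 = 44, so 44 ∣ s. Since 22 ∣ 44, it follows that 22 ∣ s.

(⇒) This fails: take s = 22. Certainly 22 ∣ 22, but 4 ∤ 22.

Only the reverse direction holds.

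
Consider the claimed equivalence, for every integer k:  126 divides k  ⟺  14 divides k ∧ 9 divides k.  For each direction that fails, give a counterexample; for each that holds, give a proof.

Equivalent; both directions hold.

(→) If 126 ∣ k, write k = 126q. Since 126 = 9·14, k = 14·(9q), so 14 ∣ k; and since 126 = 14·9, k = 9·(14q), so 9 ∣ k.

(←) Suppose 14 ∣ k and 9 ∣ k. Any common multiple of 14 and 9 is a multiple of their lcm; here gcd(14, 9) = 1, so lcm(14, 9) = 14·9 = 126, so 126 ∣ k.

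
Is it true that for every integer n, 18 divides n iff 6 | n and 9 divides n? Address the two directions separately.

Both directions hold.

Forward direction. If 18 ∣ n, write n = 18q. Since 18 = 3·6, n = 6·(3q), so 6 ∣ n; and since 18 = 2·9, n = 9·(2q), so 9 ∣ n.

Converse. Suppose 6 ∣ n and 9 ∣ n. Any common multiple of 6 and 9 is a multiple of their lcm; here lcm(6, 9) = 6·9/gcd(6, 9) = 54/3 = 18, so 18 ∣ n.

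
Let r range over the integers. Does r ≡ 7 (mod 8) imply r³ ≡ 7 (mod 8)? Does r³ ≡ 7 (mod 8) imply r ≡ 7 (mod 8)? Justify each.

Forward direction. Suppose r ≡ 7 (mod 8). Write r = 8j + 7. Then (8j + 7)³ = 512j³ + 1344j² + 1176j + 343 = 8(64j³ + 168j² + 147j + 42) + 7, so r³ ≡ 7 (mod 8).

Converse. For the converse, argue contrapositively. If r ≢ 7 (mod 8), then r is congruent to one of 0, 1, 2, 3, 4, 5, 6 modulo 8, and these give r³ ≡ 0, 1, 0, 3, 0, 5, 0 respectively — never 7.

Both implications hold.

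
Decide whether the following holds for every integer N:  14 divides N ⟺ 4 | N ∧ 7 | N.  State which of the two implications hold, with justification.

(⇒) fails; (⇐) holds.

(⟸) Suppose 4 ∣ N and 7 ∣ N. Any common multiple of 4 and 7 is a multiple of their lcm; here gcd(4, 7) = 1, so lcm(4, 7) = 4·7 = 28, so 28 ∣ N. Since 14 ∣ 28, it follows that 14 ∣ N.

(⟹) This fails: take N = 14. Certainly 14 ∣ 14, but 4 ∤ 14.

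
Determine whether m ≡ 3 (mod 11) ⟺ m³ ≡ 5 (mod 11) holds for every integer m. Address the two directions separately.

Both implications hold.

Forward direction. Suppose m ≡ 3 (mod 11). Write m = 11j + 3. Then (11j + 3)³ = 1331j³ + 1089j² + 297j + 27 = 11(121j³ + 99j² + 27j + 2) + 5, so m³ ≡ 5 (mod 11).

Converse. For the converse, argue contrapositively. If m ≢ 3 (mod 11), then m is congruent to one of 0, 1, 2, 4, 5, 6, 7, 8, 9, 10 modulo 11, and these give m³ ≡ 0, 1, 8, 9, 4, 7, 2, 6, 3, 10 respectively — never 5.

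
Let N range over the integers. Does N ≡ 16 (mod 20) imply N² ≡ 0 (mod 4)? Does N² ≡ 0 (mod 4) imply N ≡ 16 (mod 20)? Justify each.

Only the forward direction holds.

(⟹) Suppose N ≡ 16 (mod 20). Then N² ≡ 16² = 256 (mod 20), and since 4 ∣ 20, also N² ≡ 0 (mod 4).

(⟸) This fails: take N = 0. Then 0² = 0 ≡ 0 (mod 4), yet 0 ≡ 0 (mod 20), not 16.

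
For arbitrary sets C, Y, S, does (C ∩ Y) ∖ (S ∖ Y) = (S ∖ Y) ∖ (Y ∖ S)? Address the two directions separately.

(⊆) fails and (⊇) fails.

(⟹) This inclusion fails. Take C = {1}, Y = {1}, S = ∅; then 1 ∈ (C ∩ Y) ∖ (S ∖ Y) but 1 ∉ (S ∖ Y) ∖ (Y ∖ S).

(⟸) This inclusion fails. Take C = ∅, Y = ∅, S = {1}; then 1 ∈ (S ∖ Y) ∖ (Y ∖ S) but 1 ∉ (C ∩ Y) ∖ (S ∖ Y).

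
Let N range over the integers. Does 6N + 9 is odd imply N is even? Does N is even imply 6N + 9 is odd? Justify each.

Only the reverse direction holds.

(⇒) This fails: take N = 5. Then 6N + 9 = 39, which is odd, yet N = 5 is odd, not even.

(⇐) Suppose N is even. Since 6 is even, 6N is even for every N, so 6N + 9 has the same parity as 9, which is odd. Hence 6N + 9 is odd.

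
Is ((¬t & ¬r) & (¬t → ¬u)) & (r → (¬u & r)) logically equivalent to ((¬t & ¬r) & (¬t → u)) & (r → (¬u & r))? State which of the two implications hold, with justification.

Neither implication holds.

[⇒] This fails. Under t = F, u = F, r = F, the left side is true but the right side is false.

[⇐] This fails. Under t = F, u = T, r = F, the left side is false but the right side is true.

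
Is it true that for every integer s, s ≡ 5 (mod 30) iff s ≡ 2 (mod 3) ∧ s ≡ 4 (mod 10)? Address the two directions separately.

Forward direction. This fails: s = 5 gives 5 ≡ 5 (mod 30) but 5 ≡ 5 (mod 10), so the conjunction on the right does not hold.

Converse. This fails: s = 14 satisfies both congruences on the right (14 ≡ 2 mod 3 and 14 ≡ 4 mod 10) yet 14 ≡ 14 (mod 30), not 5.

Neither direction holds.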